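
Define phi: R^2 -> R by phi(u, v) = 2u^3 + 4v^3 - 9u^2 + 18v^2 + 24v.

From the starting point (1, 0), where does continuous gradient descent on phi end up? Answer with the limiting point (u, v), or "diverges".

(3, -1)

phi is separable, so gradient descent decouples: u follows -∂phi/∂u, v follows -∂phi/∂v.
∂phi/∂u = 6u(u - 3); at u=1 this is -12, so u increases.
∂phi/∂v = 12(v + 1)(v + 2); at v=0 this is 24, so v decreases.
u converges to its nearest critical value 3 (a local min of the u-part); v converges to -1. The iterate converges to (3, -1).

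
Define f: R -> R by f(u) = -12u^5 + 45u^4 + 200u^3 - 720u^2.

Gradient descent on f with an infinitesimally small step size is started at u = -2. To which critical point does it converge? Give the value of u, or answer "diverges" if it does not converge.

-3

f'(u) = -60u(u - 4)(u - 2)(u + 3), so f'(-2) = 2880.
Gradient descent moves in the -f' direction, i.e. u is decreasing.
The nearest critical point in that direction is u = -3, where f'' = 6300 > 0 (a local minimum). The iterate converges there.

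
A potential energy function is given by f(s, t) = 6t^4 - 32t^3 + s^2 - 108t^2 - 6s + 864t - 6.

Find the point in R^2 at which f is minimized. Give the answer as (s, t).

(3, -3)

f(s,t) separates as P(s) + Q(t) − 6, so its minimum is min P + min Q − 6.
P'(s) = 2s - 6 vanishes at s ∈ {3}; Q'(t) = 24(t - 4)(t - 3)(t + 3) vanishes at t ∈ {-3, 3, 4}.
Local minima of P (where P''>0): P(3)=-9. Local minima of Q: Q(-3)=-2214, Q(4)=1216.
So the global minimum of f is P(3) + Q(-3) − 6 = -9 − 2214 − 6 = -2229, attained at (3, -3).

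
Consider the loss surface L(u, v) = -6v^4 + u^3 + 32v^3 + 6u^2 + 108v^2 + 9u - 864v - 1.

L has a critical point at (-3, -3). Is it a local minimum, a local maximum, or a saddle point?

The mixed partial ∂²L/∂u∂v is 0, so the Hessian at any point is diag(L_uu, L_vv) = diag(6(u + 2), 24(-3v^2 + 8v + 9)).
At (-3, -3): H = diag(-6, -1008).
Both eigenvalues are negative, so H is negative definite: a local maximum.

local maximum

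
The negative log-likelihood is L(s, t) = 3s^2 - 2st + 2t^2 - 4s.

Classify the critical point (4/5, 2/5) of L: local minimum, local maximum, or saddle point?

The Hessian of L is constant: H = [[6, -2], [-2, 4]].
det(H) = 6·4 − (-2)² = 20.
det(H) > 0 and tr(H) = 10 > 0, so H is positive definite and the point is a local minimum.

local minimum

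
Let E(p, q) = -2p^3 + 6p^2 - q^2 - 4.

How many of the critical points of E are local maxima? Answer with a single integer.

E separates as a function of p plus a function of q, so ∇E=0 decouples.
∂E/∂p = -6p(p - 2) = 0 at p ∈ {0, 2}; ∂E/∂q = -2q = 0 at q ∈ {0}.
The Hessian is diagonal: diag(E_pp, E_qq). Second derivatives: E_pp(0)=12, E_pp(2)=-12; E_qq(0)=-2.
Local maxima occur where both diagonal entries negative: (2, 0). Count: 1.

1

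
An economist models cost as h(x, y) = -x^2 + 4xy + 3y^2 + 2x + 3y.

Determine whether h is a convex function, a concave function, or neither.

h is quadratic, so its Hessian is the constant matrix H = [[-2, 4], [4, 6]].
det(H) = -28, tr(H) = 4.
det(H) < 0, so H is indefinite: neither convex nor concave.

neither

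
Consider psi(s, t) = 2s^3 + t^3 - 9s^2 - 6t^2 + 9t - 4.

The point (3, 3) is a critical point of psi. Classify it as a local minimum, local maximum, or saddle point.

The mixed partial ∂²psi/∂s∂t is 0, so the Hessian at any point is diag(psi_ss, psi_tt) = diag(6(2s - 3), 6(t - 2)).
At (3, 3): H = diag(18, 6).
Both eigenvalues are positive, so H is positive definite: a local minimum.

local minimum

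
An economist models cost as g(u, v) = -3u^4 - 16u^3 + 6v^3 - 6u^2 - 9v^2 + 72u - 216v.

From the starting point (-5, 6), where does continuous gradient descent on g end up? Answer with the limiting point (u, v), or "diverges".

g is separable, so gradient descent decouples: u follows -∂g/∂u, v follows -∂g/∂v.
∂g/∂u = -12(u - 1)(u + 2)(u + 3); at u=-5 this is 432, so u decreases.
∂g/∂v = 18(v - 4)(v + 3); at v=6 this is 324, so v decreases.
The u-coordinate has no critical point in that direction and runs off to infinity.

diverges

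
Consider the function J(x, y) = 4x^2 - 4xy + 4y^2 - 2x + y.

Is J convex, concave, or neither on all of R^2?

J is quadratic, so its Hessian is the constant matrix H = [[8, -4], [-4, 8]].
det(H) = 48, tr(H) = 16.
det(H) > 0 and tr(H) > 0, so H is positive definite everywhere: convex.

convex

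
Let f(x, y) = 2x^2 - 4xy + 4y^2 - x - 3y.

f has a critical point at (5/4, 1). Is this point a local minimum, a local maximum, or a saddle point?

local minimum

The Hessian of f is constant: H = [[4, -4], [-4, 8]].
det(H) = 4·8 − (-4)² = 16.
det(H) > 0 and tr(H) = 12 > 0, so H is positive definite and the point is a local minimum.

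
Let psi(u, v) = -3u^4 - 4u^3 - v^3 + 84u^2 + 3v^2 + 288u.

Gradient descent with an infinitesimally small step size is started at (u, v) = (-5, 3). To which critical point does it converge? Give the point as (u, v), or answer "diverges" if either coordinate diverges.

diverges

psi is separable, so gradient descent decouples: u follows -∂psi/∂u, v follows -∂psi/∂v.
∂psi/∂u = -12(u - 4)(u + 2)(u + 3); at u=-5 this is 648, so u decreases.
∂psi/∂v = -3v(v - 2); at v=3 this is -9, so v increases.
The u-coordinate has no critical point in that direction and runs off to infinity.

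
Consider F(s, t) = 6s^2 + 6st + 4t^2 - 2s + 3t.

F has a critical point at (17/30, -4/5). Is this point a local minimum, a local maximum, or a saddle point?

local minimum

The Hessian of F is constant: H = [[12, 6], [6, 8]].
det(H) = 12·8 − 6² = 60.
det(H) > 0 and tr(H) = 20 > 0, so H is positive definite and the point is a local minimum.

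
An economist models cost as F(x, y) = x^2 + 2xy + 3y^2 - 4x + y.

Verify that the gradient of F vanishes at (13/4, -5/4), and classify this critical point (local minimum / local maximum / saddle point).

∇F = (2x + 2y - 4, 2x + 6y + 1); substituting (13/4, -5/4) gives ∇F = (0, 0), so (13/4, -5/4) is indeed a critical point.
The Hessian of F is constant: H = [[2, 2], [2, 6]].
det(H) = 2·6 − 2² = 8.
det(H) > 0 and tr(H) = 8 > 0, so H is positive definite and the point is a local minimum.

local minimum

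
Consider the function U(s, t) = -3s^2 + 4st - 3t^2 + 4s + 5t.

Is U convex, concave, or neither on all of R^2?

concave

U is quadratic, so its Hessian is the constant matrix H = [[-6, 4], [4, -6]].
det(H) = 20, tr(H) = -12.
det(H) > 0 and tr(H) < 0, so H is negative definite everywhere: concave.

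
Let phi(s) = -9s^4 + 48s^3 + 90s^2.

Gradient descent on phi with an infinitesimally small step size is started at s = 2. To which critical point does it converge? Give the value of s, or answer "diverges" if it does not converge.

phi'(s) = -36s(s - 5)(s + 1), so phi'(2) = 648.
Gradient descent moves in the -phi' direction, i.e. s is decreasing.
The nearest critical point in that direction is s = 0, where phi'' = 180 > 0 (a local minimum). The iterate converges there.

0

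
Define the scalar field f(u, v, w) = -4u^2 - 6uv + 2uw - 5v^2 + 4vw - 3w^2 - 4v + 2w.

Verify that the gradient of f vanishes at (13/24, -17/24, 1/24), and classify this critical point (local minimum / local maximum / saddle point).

local maximum

∇f = (-8u - 6v + 2w, -6u - 10v + 4w - 4, 2u + 4v - 6w + 2); substituting (13/24, -17/24, 1/24) gives ∇f = (0, 0, 0), so (13/24, -17/24, 1/24) is indeed a critical point.
The Hessian is constant: H = [[-8, -6, 2], [-6, -10, 4], [2, 4, -6]].
Leading principal minors: Δ₁ = -8, Δ₂ = 44, Δ₃ = -192.
The minors alternate sign starting negative (−, +, −), so H is negative definite: a local maximum.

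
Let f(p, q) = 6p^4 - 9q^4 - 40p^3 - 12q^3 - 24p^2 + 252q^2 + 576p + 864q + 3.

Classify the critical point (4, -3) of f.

saddle point

The mixed partial ∂²f/∂p∂q is 0, so the Hessian at any point is diag(f_pp, f_qq) = diag(24(3p^2 - 10p - 2), 36(-3q^2 - 2q + 14)).
At (4, -3): H = diag(144, -252).
The eigenvalues have opposite signs, so H is indefinite: a saddle point.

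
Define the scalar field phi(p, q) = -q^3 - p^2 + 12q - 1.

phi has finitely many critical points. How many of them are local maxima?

1

phi separates as a function of p plus a function of q, so ∇phi=0 decouples.
∂phi/∂p = -2p = 0 at p ∈ {0}; ∂phi/∂q = -3(q - 2)(q + 2) = 0 at q ∈ {-2, 2}.
The Hessian is diagonal: diag(phi_pp, phi_qq). Second derivatives: phi_pp(0)=-2; phi_qq(-2)=12, phi_qq(2)=-12.
Local maxima occur where both diagonal entries negative: (0, 2). Count: 1.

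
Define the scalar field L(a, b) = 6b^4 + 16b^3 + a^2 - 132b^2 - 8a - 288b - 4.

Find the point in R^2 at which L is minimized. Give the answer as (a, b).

L(a,b) separates as P(a) + Q(b) − 4, so its minimum is min P + min Q − 4.
P'(a) = 2a - 8 vanishes at a ∈ {4}; Q'(b) = 24(b - 3)(b + 1)(b + 4) vanishes at b ∈ {-4, -1, 3}.
Local minima of P (where P''>0): P(4)=-16. Local minima of Q: Q(-4)=-448, Q(3)=-1134.
So the global minimum of L is P(4) + Q(3) − 4 = -16 − 1134 − 4 = -1154, attained at (4, 3).

(4, 3)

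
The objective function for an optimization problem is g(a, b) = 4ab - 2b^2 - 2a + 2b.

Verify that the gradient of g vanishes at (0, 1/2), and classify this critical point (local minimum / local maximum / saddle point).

saddle point

∇g = (4b - 2, 4a - 4b + 2); substituting (0, 1/2) gives ∇g = (0, 0), so (0, 1/2) is indeed a critical point.
The Hessian of g is constant: H = [[0, 4], [4, -4]].
det(H) = 0·(-4) − 4² = -16.
Since det(H) < 0, H is indefinite and the critical point is a saddle point.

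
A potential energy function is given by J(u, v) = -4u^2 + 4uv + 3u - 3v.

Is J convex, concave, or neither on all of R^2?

neither

J is quadratic, so its Hessian is the constant matrix H = [[-8, 4], [4, 0]].
det(H) = -16, tr(H) = -8.
det(H) < 0, so H is indefinite: neither convex nor concave.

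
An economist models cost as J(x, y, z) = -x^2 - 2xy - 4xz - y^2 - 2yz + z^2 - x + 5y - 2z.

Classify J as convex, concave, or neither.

neither

J is quadratic, so its Hessian is the constant matrix H = [[-2, -2, -4], [-2, -2, -2], [-4, -2, 2]].
Leading principal minors: -2, 0, 8.
Neither pattern holds ⇒ H is indefinite ⇒ neither convex nor concave.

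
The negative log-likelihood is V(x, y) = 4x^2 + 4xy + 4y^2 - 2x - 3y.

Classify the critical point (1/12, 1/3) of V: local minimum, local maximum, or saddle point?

The Hessian of V is constant: H = [[8, 4], [4, 8]].
det(H) = 8·8 − 4² = 48.
det(H) > 0 and tr(H) = 16 > 0, so H is positive definite and the point is a local minimum.

local minimum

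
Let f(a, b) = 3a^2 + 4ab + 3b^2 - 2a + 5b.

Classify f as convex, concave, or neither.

f is quadratic, so its Hessian is the constant matrix H = [[6, 4], [4, 6]].
det(H) = 20, tr(H) = 12.
det(H) > 0 and tr(H) > 0, so H is positive definite everywhere: convex.

convex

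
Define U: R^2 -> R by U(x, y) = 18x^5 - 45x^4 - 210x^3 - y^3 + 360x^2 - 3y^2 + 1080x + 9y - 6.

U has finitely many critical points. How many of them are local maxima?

2

U separates as a function of x plus a function of y, so ∇U=0 decouples.
∂U/∂x = 90(x - 3)(x - 2)(x + 1)(x + 2) = 0 at x ∈ {-2, -1, 2, 3}; ∂U/∂y = -3(y - 1)(y + 3) = 0 at y ∈ {-3, 1}.
The Hessian is diagonal: diag(U_xx, U_yy). Second derivatives: U_xx(-2)=-1800, U_xx(-1)=1080, U_xx(2)=-1080, U_xx(3)=1800; U_yy(-3)=12, U_yy(1)=-12.
Local maxima occur where both diagonal entries negative: (-2, 1), (2, 1). Count: 2.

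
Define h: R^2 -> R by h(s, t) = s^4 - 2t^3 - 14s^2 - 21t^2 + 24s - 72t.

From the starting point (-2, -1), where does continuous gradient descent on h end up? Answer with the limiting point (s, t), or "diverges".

h is separable, so gradient descent decouples: s follows -∂h/∂s, t follows -∂h/∂t.
∂h/∂s = 4(s - 2)(s - 1)(s + 3); at s=-2 this is 48, so s decreases.
∂h/∂t = -6(t + 3)(t + 4); at t=-1 this is -36, so t increases.
The t-coordinate has no critical point in that direction and runs off to infinity.

diverges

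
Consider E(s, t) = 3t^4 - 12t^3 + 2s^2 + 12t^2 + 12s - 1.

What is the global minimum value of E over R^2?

E(s,t) separates as P(s) + Q(t) − 1, so its minimum is min P + min Q − 1.
P'(s) = 4s + 12 vanishes at s ∈ {-3}; Q'(t) = 12t(t - 2)(t - 1) vanishes at t ∈ {0, 1, 2}.
Local minima of P (where P''>0): P(-3)=-18. Local minima of Q: Q(0)=0, Q(2)=0.
So the global minimum of E is P(-3) + Q(0) − 1 = -18 + 0 − 1 = -19, attained at (-3, 0).

-19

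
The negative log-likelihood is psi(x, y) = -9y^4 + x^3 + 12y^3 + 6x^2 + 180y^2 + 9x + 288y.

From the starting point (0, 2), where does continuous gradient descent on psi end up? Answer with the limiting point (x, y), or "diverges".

psi is separable, so gradient descent decouples: x follows -∂psi/∂x, y follows -∂psi/∂y.
∂psi/∂x = 3(x + 1)(x + 3); at x=0 this is 9, so x decreases.
∂psi/∂y = -36(y - 4)(y + 1)(y + 2); at y=2 this is 864, so y decreases.
x converges to its nearest critical value -1 (a local min of the x-part); y converges to -1. The iterate converges to (-1, -1).

(-1, -1)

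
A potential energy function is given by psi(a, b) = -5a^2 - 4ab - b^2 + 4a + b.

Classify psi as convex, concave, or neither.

concave

psi is quadratic, so its Hessian is the constant matrix H = [[-10, -4], [-4, -2]].
det(H) = 4, tr(H) = -12.
det(H) > 0 and tr(H) < 0, so H is negative definite everywhere: concave.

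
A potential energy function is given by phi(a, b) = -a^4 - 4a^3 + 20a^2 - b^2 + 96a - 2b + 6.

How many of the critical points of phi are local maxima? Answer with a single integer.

phi separates as a function of a plus a function of b, so ∇phi=0 decouples.
∂phi/∂a = -4(a - 3)(a + 2)(a + 4) = 0 at a ∈ {-4, -2, 3}; ∂phi/∂b = -2(b + 1) = 0 at b ∈ {-1}.
The Hessian is diagonal: diag(phi_aa, phi_bb). Second derivatives: phi_aa(-4)=-56, phi_aa(-2)=40, phi_aa(3)=-140; phi_bb(-1)=-2.
Local maxima occur where both diagonal entries negative: (-4, -1), (3, -1). Count: 2.

2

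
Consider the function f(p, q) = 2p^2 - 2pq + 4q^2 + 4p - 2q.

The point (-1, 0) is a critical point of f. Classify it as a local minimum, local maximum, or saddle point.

local minimum

The Hessian of f is constant: H = [[4, -2], [-2, 8]].
det(H) = 4·8 − (-2)² = 28.
det(H) > 0 and tr(H) = 12 > 0, so H is positive definite and the point is a local minimum.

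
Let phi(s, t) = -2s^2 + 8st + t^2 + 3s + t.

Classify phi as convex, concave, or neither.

phi is quadratic, so its Hessian is the constant matrix H = [[-4, 8], [8, 2]].
det(H) = -72, tr(H) = -2.
det(H) < 0, so H is indefinite: neither convex nor concave.

neither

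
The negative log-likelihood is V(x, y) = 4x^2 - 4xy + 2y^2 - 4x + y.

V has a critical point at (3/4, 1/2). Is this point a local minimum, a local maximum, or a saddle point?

local minimum

The Hessian of V is constant: H = [[8, -4], [-4, 4]].
det(H) = 8·4 − (-4)² = 16.
det(H) > 0 and tr(H) = 12 > 0, so H is positive definite and the point is a local minimum.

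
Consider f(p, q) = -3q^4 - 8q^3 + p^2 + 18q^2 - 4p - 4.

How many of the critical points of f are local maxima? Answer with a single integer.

f separates as a function of p plus a function of q, so ∇f=0 decouples.
∂f/∂p = 2(p - 2) = 0 at p ∈ {2}; ∂f/∂q = -12q(q - 1)(q + 3) = 0 at q ∈ {-3, 0, 1}.
The Hessian is diagonal: diag(f_pp, f_qq). Second derivatives: f_pp(2)=2; f_qq(-3)=-144, f_qq(0)=36, f_qq(1)=-48.
Local maxima occur where both diagonal entries negative: none. Count: 0.

0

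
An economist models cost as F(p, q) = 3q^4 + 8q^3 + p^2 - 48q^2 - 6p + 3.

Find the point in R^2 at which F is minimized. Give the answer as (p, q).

F(p,q) separates as A(p) + B(q) + 3, so its minimum is min A + min B + 3.
A'(p) = 2p - 6 vanishes at p ∈ {3}; B'(q) = 12q(q - 2)(q + 4) vanishes at q ∈ {-4, 0, 2}.
Local minima of A (where A''>0): A(3)=-9. Local minima of B: B(-4)=-512, B(2)=-80.
So the global minimum of F is A(3) + B(-4) + 3 = -9 − 512 + 3 = -518, attained at (3, -4).

(3, -4)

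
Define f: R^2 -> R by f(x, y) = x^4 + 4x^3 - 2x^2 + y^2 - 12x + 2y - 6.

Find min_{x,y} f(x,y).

f(x,y) separates as P(x) + Q(y) − 6, so its minimum is min P + min Q − 6.
P'(x) = 4(x - 1)(x + 1)(x + 3) vanishes at x ∈ {-3, -1, 1}; Q'(y) = 2y + 2 vanishes at y ∈ {-1}.
Local minima of P (where P''>0): P(-3)=-9, P(1)=-9. Local minima of Q: Q(-1)=-1.
So the global minimum of f is P(-3) + Q(-1) − 6 = -9 − 1 − 6 = -16, attained at (-3, -1).

-16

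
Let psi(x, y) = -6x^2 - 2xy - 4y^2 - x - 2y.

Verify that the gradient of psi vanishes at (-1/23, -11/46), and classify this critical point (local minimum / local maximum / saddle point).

local maximum

∇psi = (-12x - 2y - 1, -2x - 8y - 2); substituting (-1/23, -11/46) gives ∇psi = (0, 0), so (-1/23, -11/46) is indeed a critical point.
The Hessian of psi is constant: H = [[-12, -2], [-2, -8]].
det(H) = (-12)·(-8) − (-2)² = 92.
det(H) > 0 and tr(H) = -20 < 0, so H is negative definite and the point is a local maximum.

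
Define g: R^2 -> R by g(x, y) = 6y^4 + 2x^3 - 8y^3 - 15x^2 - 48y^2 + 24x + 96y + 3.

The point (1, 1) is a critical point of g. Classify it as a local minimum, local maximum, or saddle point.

The mixed partial ∂²g/∂x∂y is 0, so the Hessian at any point is diag(g_xx, g_yy) = diag(6(2x - 5), 24(3y^2 - 2y - 4)).
At (1, 1): H = diag(-18, -72).
Both eigenvalues are negative, so H is negative definite: a local maximum.

local maximum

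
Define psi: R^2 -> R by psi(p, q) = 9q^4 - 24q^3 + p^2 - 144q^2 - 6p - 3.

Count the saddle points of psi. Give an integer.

1

psi separates as a function of p plus a function of q, so ∇psi=0 decouples.
∂psi/∂p = 2(p - 3) = 0 at p ∈ {3}; ∂psi/∂q = 36q(q - 4)(q + 2) = 0 at q ∈ {-2, 0, 4}.
The Hessian is diagonal: diag(psi_pp, psi_qq). Second derivatives: psi_pp(3)=2; psi_qq(-2)=432, psi_qq(0)=-288, psi_qq(4)=864.
Saddle points occur where the two diagonal entries have opposite signs: (3, 0). Count: 1.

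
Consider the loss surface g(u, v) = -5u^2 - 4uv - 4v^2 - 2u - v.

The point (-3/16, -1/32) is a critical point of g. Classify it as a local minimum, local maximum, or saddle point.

The Hessian of g is constant: H = [[-10, -4], [-4, -8]].
det(H) = (-10)·(-8) − (-4)² = 64.
det(H) > 0 and tr(H) = -18 < 0, so H is negative definite and the point is a local maximum.

local maximum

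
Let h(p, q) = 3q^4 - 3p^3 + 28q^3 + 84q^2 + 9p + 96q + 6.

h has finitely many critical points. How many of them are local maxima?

1

h separates as a function of p plus a function of q, so ∇h=0 decouples.
∂h/∂p = -9(p - 1)(p + 1) = 0 at p ∈ {-1, 1}; ∂h/∂q = 12(q + 1)(q + 2)(q + 4) = 0 at q ∈ {-4, -2, -1}.
The Hessian is diagonal: diag(h_pp, h_qq). Second derivatives: h_pp(-1)=18, h_pp(1)=-18; h_qq(-4)=72, h_qq(-2)=-24, h_qq(-1)=36.
Local maxima occur where both diagonal entries negative: (1, -2). Count: 1.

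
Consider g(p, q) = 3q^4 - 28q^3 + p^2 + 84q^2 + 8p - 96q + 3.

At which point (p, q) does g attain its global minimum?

g(p,q) separates as A(p) + B(q) + 3, so its minimum is min A + min B + 3.
A'(p) = 2p + 8 vanishes at p ∈ {-4}; B'(q) = 12(q - 4)(q - 2)(q - 1) vanishes at q ∈ {1, 2, 4}.
Local minima of A (where A''>0): A(-4)=-16. Local minima of B: B(1)=-37, B(4)=-64.
So the global minimum of g is A(-4) + B(4) + 3 = -16 − 64 + 3 = -77, attained at (-4, 4).

(-4, 4)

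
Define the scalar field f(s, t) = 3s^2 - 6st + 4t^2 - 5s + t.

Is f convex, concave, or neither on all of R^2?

f is quadratic, so its Hessian is the constant matrix H = [[6, -6], [-6, 8]].
det(H) = 12, tr(H) = 14.
det(H) > 0 and tr(H) > 0, so H is positive definite everywhere: convex.

convex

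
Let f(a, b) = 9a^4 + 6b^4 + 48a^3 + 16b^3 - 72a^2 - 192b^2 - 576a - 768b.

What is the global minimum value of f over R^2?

-4496

f(a,b) separates as P(a) + Q(b), so its minimum is min P + min Q.
P'(a) = 36(a - 2)(a + 2)(a + 4) vanishes at a ∈ {-4, -2, 2}; Q'(b) = 24(b - 4)(b + 2)(b + 4) vanishes at b ∈ {-4, -2, 4}.
Local minima of P (where P''>0): P(-4)=384, P(2)=-912. Local minima of Q: Q(-4)=512, Q(4)=-3584.
So the global minimum of f is P(2) + Q(4) = -912 − 3584 = -4496, attained at (2, 4).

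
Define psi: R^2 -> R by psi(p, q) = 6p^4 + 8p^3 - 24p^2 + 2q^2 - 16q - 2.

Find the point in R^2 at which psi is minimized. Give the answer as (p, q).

psi(p,q) separates as A(p) + B(q) − 2, so its minimum is min A + min B − 2.
A'(p) = 24p(p - 1)(p + 2) vanishes at p ∈ {-2, 0, 1}; B'(q) = 4q - 16 vanishes at q ∈ {4}.
Local minima of A (where A''>0): A(-2)=-64, A(1)=-10. Local minima of B: B(4)=-32.
So the global minimum of psi is A(-2) + B(4) − 2 = -64 − 32 − 2 = -98, attained at (-2, 4).

(-2, 4)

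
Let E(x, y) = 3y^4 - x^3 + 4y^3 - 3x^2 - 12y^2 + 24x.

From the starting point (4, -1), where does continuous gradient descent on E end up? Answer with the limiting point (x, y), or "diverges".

E is separable, so gradient descent decouples: x follows -∂E/∂x, y follows -∂E/∂y.
∂E/∂x = -3(x - 2)(x + 4); at x=4 this is -48, so x increases.
∂E/∂y = 12y(y - 1)(y + 2); at y=-1 this is 24, so y decreases.
The x-coordinate has no critical point in that direction and runs off to infinity.

diverges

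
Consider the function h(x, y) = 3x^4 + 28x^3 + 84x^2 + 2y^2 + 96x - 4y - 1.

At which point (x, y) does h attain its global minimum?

(-4, 1)

h(x,y) separates as P(x) + Q(y) − 1, so its minimum is min P + min Q − 1.
P'(x) = 12(x + 1)(x + 2)(x + 4) vanishes at x ∈ {-4, -2, -1}; Q'(y) = 4y - 4 vanishes at y ∈ {1}.
Local minima of P (where P''>0): P(-4)=-64, P(-1)=-37. Local minima of Q: Q(1)=-2.
So the global minimum of h is P(-4) + Q(1) − 1 = -64 − 2 − 1 = -67, attained at (-4, 1).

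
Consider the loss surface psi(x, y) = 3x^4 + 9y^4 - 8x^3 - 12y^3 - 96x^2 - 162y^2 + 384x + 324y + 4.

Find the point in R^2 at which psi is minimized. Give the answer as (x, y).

(-4, -3)

psi(x,y) separates as P(x) + Q(y) + 4, so its minimum is min P + min Q + 4.
P'(x) = 12(x - 4)(x - 2)(x + 4) vanishes at x ∈ {-4, 2, 4}; Q'(y) = 36(y - 3)(y - 1)(y + 3) vanishes at y ∈ {-3, 1, 3}.
Local minima of P (where P''>0): P(-4)=-1792, P(4)=256. Local minima of Q: Q(-3)=-1377, Q(3)=-81.
So the global minimum of psi is P(-4) + Q(-3) + 4 = -1792 − 1377 + 4 = -3165, attained at (-4, -3).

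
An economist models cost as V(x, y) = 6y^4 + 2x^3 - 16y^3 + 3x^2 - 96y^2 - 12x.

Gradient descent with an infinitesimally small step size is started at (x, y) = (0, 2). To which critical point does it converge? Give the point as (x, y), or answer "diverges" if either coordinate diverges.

(1, 4)

V is separable, so gradient descent decouples: x follows -∂V/∂x, y follows -∂V/∂y.
∂V/∂x = 6(x - 1)(x + 2); at x=0 this is -12, so x increases.
∂V/∂y = 24y(y - 4)(y + 2); at y=2 this is -384, so y increases.
x converges to its nearest critical value 1 (a local min of the x-part); y converges to 4. The iterate converges to (1, 4).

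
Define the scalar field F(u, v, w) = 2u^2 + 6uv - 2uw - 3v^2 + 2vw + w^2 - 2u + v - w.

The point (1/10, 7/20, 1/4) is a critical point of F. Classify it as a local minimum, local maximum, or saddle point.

The Hessian is constant: H = [[4, 6, -2], [6, -6, 2], [-2, 2, 2]].
Leading principal minors: Δ₁ = 4, Δ₂ = -60, Δ₃ = -160.
The minors fit neither the all-positive nor the alternating-sign pattern, so H is indefinite: a saddle point.

saddle point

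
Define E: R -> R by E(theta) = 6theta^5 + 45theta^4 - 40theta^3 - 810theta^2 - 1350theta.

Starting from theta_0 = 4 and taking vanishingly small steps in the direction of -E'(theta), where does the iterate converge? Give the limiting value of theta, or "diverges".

E'(theta) = 30(theta - 3)(theta + 1)(theta + 3)(theta + 5), so E'(4) = 9450.
Gradient descent moves in the -E' direction, i.e. theta is decreasing.
The nearest critical point in that direction is theta = 3, where E'' = 5760 > 0 (a local minimum). The iterate converges there.

3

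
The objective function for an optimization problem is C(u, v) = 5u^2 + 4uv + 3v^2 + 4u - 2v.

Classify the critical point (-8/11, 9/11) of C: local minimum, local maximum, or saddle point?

local minimum

The Hessian of C is constant: H = [[10, 4], [4, 6]].
det(H) = 10·6 − 4² = 44.
det(H) > 0 and tr(H) = 16 > 0, so H is positive definite and the point is a local minimum.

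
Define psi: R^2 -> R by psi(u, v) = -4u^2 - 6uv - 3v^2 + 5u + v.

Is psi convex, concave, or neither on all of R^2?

psi is quadratic, so its Hessian is the constant matrix H = [[-8, -6], [-6, -6]].
det(H) = 12, tr(H) = -14.
det(H) > 0 and tr(H) < 0, so H is negative definite everywhere: concave.

concave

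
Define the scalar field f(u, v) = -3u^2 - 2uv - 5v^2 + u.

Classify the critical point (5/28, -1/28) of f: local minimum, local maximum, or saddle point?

The Hessian of f is constant: H = [[-6, -2], [-2, -10]].
det(H) = (-6)·(-10) − (-2)² = 56.
det(H) > 0 and tr(H) = -16 < 0, so H is negative definite and the point is a local maximum.

local maximum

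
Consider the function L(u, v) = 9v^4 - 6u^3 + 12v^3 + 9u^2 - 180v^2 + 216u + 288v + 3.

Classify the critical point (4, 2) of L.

The mixed partial ∂²L/∂u∂v is 0, so the Hessian at any point is diag(L_uu, L_vv) = diag(18(-2u + 1), 36(3v^2 + 2v - 10)).
At (4, 2): H = diag(-126, 216).
The eigenvalues have opposite signs, so H is indefinite: a saddle point.

saddle point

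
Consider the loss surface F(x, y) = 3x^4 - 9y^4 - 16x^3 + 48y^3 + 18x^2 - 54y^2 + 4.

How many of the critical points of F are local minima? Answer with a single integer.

F separates as a function of x plus a function of y, so ∇F=0 decouples.
∂F/∂x = 12x(x - 3)(x - 1) = 0 at x ∈ {0, 1, 3}; ∂F/∂y = -36y(y - 3)(y - 1) = 0 at y ∈ {0, 1, 3}.
The Hessian is diagonal: diag(F_xx, F_yy). Second derivatives: F_xx(0)=36, F_xx(1)=-24, F_xx(3)=72; F_yy(0)=-108, F_yy(1)=72, F_yy(3)=-216.
Local minima occur where both diagonal entries positive: (0, 1), (3, 1). Count: 2.

2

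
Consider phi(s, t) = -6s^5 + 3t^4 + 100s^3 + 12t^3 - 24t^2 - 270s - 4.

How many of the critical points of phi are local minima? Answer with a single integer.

phi separates as a function of s plus a function of t, so ∇phi=0 decouples.
∂phi/∂s = -30(s - 3)(s - 1)(s + 1)(s + 3) = 0 at s ∈ {-3, -1, 1, 3}; ∂phi/∂t = 12t(t - 1)(t + 4) = 0 at t ∈ {-4, 0, 1}.
The Hessian is diagonal: diag(phi_ss, phi_tt). Second derivatives: phi_ss(-3)=1440, phi_ss(-1)=-480, phi_ss(1)=480, phi_ss(3)=-1440; phi_tt(-4)=240, phi_tt(0)=-48, phi_tt(1)=60.
Local minima occur where both diagonal entries positive: (-3, -4), (-3, 1), (1, -4), (1, 1). Count: 4.

4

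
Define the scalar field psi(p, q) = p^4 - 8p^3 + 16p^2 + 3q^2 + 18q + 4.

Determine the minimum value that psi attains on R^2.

-23

psi(p,q) separates as A(p) + B(q) + 4, so its minimum is min A + min B + 4.
A'(p) = 4p(p - 4)(p - 2) vanishes at p ∈ {0, 2, 4}; B'(q) = 6q + 18 vanishes at q ∈ {-3}.
Local minima of A (where A''>0): A(0)=0, A(4)=0. Local minima of B: B(-3)=-27.
So the global minimum of psi is A(0) + B(-3) + 4 = 0 − 27 + 4 = -23, attained at (0, -3).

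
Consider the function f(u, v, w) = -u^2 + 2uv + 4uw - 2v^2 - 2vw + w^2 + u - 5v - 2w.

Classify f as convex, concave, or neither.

f is quadratic, so its Hessian is the constant matrix H = [[-2, 2, 4], [2, -4, -2], [4, -2, 2]].
Leading principal minors: -2, 4, 48.
Neither pattern holds ⇒ H is indefinite ⇒ neither convex nor concave.

neither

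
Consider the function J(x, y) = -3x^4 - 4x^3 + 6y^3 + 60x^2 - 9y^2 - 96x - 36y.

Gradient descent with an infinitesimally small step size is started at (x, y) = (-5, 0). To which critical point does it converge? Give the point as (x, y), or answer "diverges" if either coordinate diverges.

J is separable, so gradient descent decouples: x follows -∂J/∂x, y follows -∂J/∂y.
∂J/∂x = -12(x - 2)(x - 1)(x + 4); at x=-5 this is 504, so x decreases.
∂J/∂y = 18(y - 2)(y + 1); at y=0 this is -36, so y increases.
The x-coordinate has no critical point in that direction and runs off to infinity.

diverges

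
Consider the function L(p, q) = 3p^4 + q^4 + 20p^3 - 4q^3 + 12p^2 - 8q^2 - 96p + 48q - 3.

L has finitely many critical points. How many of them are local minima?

L separates as a function of p plus a function of q, so ∇L=0 decouples.
∂L/∂p = 12(p - 1)(p + 2)(p + 4) = 0 at p ∈ {-4, -2, 1}; ∂L/∂q = 4(q - 3)(q - 2)(q + 2) = 0 at q ∈ {-2, 2, 3}.
The Hessian is diagonal: diag(L_pp, L_qq). Second derivatives: L_pp(-4)=120, L_pp(-2)=-72, L_pp(1)=180; L_qq(-2)=80, L_qq(2)=-16, L_qq(3)=20.
Local minima occur where both diagonal entries positive: (-4, -2), (-4, 3), (1, -2), (1, 3). Count: 4.

4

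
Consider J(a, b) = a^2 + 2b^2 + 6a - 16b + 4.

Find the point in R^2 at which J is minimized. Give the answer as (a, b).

J(a,b) separates as P(a) + Q(b) + 4, so its minimum is min P + min Q + 4.
P'(a) = 2a + 6 vanishes at a ∈ {-3}; Q'(b) = 4b - 16 vanishes at b ∈ {4}.
Local minima of P (where P''>0): P(-3)=-9. Local minima of Q: Q(4)=-32.
So the global minimum of J is P(-3) + Q(4) + 4 = -9 − 32 + 4 = -37, attained at (-3, 4).

(-3, 4)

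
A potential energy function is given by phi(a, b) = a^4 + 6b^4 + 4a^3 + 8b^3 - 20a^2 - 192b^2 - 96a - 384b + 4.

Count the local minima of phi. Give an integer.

phi separates as a function of a plus a function of b, so ∇phi=0 decouples.
∂phi/∂a = 4(a - 3)(a + 2)(a + 4) = 0 at a ∈ {-4, -2, 3}; ∂phi/∂b = 24(b - 4)(b + 1)(b + 4) = 0 at b ∈ {-4, -1, 4}.
The Hessian is diagonal: diag(phi_aa, phi_bb). Second derivatives: phi_aa(-4)=56, phi_aa(-2)=-40, phi_aa(3)=140; phi_bb(-4)=576, phi_bb(-1)=-360, phi_bb(4)=960.
Local minima occur where both diagonal entries positive: (-4, -4), (-4, 4), (3, -4), (3, 4). Count: 4.

4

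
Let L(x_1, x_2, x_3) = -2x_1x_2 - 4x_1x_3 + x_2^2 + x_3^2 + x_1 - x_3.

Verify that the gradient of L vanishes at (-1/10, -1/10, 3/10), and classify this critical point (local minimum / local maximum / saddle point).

∇L = (-2x_2 - 4x_3 + 1, -2x_1 + 2x_2, -4x_1 + 2x_3 - 1); substituting (-1/10, -1/10, 3/10) gives ∇L = (0, 0, 0), so (-1/10, -1/10, 3/10) is indeed a critical point.
The Hessian is constant: H = [[0, -2, -4], [-2, 2, 0], [-4, 0, 2]].
Leading principal minors: Δ₁ = 0, Δ₂ = -4, Δ₃ = -40.
The minors fit neither the all-positive nor the alternating-sign pattern, so H is indefinite: a saddle point.

saddle point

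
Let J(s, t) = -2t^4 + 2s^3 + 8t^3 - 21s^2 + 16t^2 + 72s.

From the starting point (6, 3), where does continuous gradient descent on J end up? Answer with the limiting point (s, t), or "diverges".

(4, 0)

J is separable, so gradient descent decouples: s follows -∂J/∂s, t follows -∂J/∂t.
∂J/∂s = 6(s - 4)(s - 3); at s=6 this is 36, so s decreases.
∂J/∂t = -8t(t - 4)(t + 1); at t=3 this is 96, so t decreases.
s converges to its nearest critical value 4 (a local min of the s-part); t converges to 0. The iterate converges to (4, 0).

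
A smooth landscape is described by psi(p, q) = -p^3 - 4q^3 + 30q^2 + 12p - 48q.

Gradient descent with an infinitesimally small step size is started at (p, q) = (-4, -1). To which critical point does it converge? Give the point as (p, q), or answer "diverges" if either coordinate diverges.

(-2, 1)

psi is separable, so gradient descent decouples: p follows -∂psi/∂p, q follows -∂psi/∂q.
∂psi/∂p = -3(p - 2)(p + 2); at p=-4 this is -36, so p increases.
∂psi/∂q = -12(q - 4)(q - 1); at q=-1 this is -120, so q increases.
p converges to its nearest critical value -2 (a local min of the p-part); q converges to 1. The iterate converges to (-2, 1).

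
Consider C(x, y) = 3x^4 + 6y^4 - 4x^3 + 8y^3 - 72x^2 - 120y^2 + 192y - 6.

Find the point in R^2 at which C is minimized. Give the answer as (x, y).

C(x,y) separates as P(x) + Q(y) − 6, so its minimum is min P + min Q − 6.
P'(x) = 12x(x - 4)(x + 3) vanishes at x ∈ {-3, 0, 4}; Q'(y) = 24(y - 2)(y - 1)(y + 4) vanishes at y ∈ {-4, 1, 2}.
Local minima of P (where P''>0): P(-3)=-297, P(4)=-640. Local minima of Q: Q(-4)=-1664, Q(2)=64.
So the global minimum of C is P(4) + Q(-4) − 6 = -640 − 1664 − 6 = -2310, attained at (4, -4).

(4, -4)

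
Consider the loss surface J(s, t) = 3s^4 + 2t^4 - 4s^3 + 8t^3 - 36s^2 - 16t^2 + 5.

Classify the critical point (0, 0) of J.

The mixed partial ∂²J/∂s∂t is 0, so the Hessian at any point is diag(J_ss, J_tt) = diag(12(3s^2 - 2s - 6), 8(3t^2 + 6t - 4)).
At (0, 0): H = diag(-72, -32).
Both eigenvalues are negative, so H is negative definite: a local maximum.

local maximum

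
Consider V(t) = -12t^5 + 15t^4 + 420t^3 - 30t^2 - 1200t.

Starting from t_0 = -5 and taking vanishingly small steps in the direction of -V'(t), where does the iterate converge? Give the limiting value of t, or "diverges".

V'(t) = -60(t - 5)(t - 1)(t + 1)(t + 4), so V'(-5) = -14400.
Gradient descent moves in the -V' direction, i.e. t is increasing.
The nearest critical point in that direction is t = -4, where V'' = 8100 > 0 (a local minimum). The iterate converges there.

-4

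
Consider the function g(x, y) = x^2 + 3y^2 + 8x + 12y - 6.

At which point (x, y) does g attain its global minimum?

(-4, -2)

g(x,y) separates as P(x) + Q(y) − 6, so its minimum is min P + min Q − 6.
P'(x) = 2x + 8 vanishes at x ∈ {-4}; Q'(y) = 6y + 12 vanishes at y ∈ {-2}.
Local minima of P (where P''>0): P(-4)=-16. Local minima of Q: Q(-2)=-12.
So the global minimum of g is P(-4) + Q(-2) − 6 = -16 − 12 − 6 = -34, attained at (-4, -2).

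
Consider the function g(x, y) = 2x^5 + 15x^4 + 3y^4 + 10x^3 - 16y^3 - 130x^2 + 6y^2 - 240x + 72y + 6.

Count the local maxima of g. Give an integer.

2

g separates as a function of x plus a function of y, so ∇g=0 decouples.
∂g/∂x = 10(x - 2)(x + 1)(x + 3)(x + 4) = 0 at x ∈ {-4, -3, -1, 2}; ∂g/∂y = 12(y - 3)(y - 2)(y + 1) = 0 at y ∈ {-1, 2, 3}.
The Hessian is diagonal: diag(g_xx, g_yy). Second derivatives: g_xx(-4)=-180, g_xx(-3)=100, g_xx(-1)=-180, g_xx(2)=900; g_yy(-1)=144, g_yy(2)=-36, g_yy(3)=48.
Local maxima occur where both diagonal entries negative: (-4, 2), (-1, 2). Count: 2.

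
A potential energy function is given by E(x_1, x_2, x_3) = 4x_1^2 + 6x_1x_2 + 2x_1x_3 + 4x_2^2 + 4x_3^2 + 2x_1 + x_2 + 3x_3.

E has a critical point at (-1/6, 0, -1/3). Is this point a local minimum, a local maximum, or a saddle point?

The Hessian is constant: H = [[8, 6, 2], [6, 8, 0], [2, 0, 8]].
Leading principal minors: Δ₁ = 8, Δ₂ = 28, Δ₃ = 192.
All leading minors are positive, so H is positive definite: a local minimum.

local minimum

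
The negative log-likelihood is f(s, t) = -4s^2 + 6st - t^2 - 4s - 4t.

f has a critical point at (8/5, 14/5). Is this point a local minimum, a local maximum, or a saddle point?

saddle point

The Hessian of f is constant: H = [[-8, 6], [6, -2]].
det(H) = (-8)·(-2) − 6² = -20.
Since det(H) < 0, H is indefinite and the critical point is a saddle point.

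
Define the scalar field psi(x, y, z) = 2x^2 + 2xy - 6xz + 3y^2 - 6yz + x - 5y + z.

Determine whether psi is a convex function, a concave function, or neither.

psi is quadratic, so its Hessian is the constant matrix H = [[4, 2, -6], [2, 6, -6], [-6, -6, 0]].
Leading principal minors: 4, 20, -216.
Neither pattern holds ⇒ H is indefinite ⇒ neither convex nor concave.

neither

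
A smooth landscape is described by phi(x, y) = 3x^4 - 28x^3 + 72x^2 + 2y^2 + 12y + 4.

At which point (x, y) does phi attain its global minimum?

(0, -3)

phi(x,y) separates as P(x) + Q(y) + 4, so its minimum is min P + min Q + 4.
P'(x) = 12x(x - 4)(x - 3) vanishes at x ∈ {0, 3, 4}; Q'(y) = 4y + 12 vanishes at y ∈ {-3}.
Local minima of P (where P''>0): P(0)=0, P(4)=128. Local minima of Q: Q(-3)=-18.
So the global minimum of phi is P(0) + Q(-3) + 4 = 0 − 18 + 4 = -14, attained at (0, -3).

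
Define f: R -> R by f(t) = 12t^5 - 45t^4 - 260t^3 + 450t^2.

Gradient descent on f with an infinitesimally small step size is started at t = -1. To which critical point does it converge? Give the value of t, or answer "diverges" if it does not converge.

f'(t) = 60t(t - 5)(t - 1)(t + 3), so f'(-1) = -1440.
Gradient descent moves in the -f' direction, i.e. t is increasing.
The nearest critical point in that direction is t = 0, where f'' = 900 > 0 (a local minimum). The iterate converges there.

0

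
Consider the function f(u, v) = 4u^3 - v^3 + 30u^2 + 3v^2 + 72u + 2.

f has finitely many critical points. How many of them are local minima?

1

f separates as a function of u plus a function of v, so ∇f=0 decouples.
∂f/∂u = 12(u + 2)(u + 3) = 0 at u ∈ {-3, -2}; ∂f/∂v = -3v(v - 2) = 0 at v ∈ {0, 2}.
The Hessian is diagonal: diag(f_uu, f_vv). Second derivatives: f_uu(-3)=-12, f_uu(-2)=12; f_vv(0)=6, f_vv(2)=-6.
Local minima occur where both diagonal entries positive: (-2, 0). Count: 1.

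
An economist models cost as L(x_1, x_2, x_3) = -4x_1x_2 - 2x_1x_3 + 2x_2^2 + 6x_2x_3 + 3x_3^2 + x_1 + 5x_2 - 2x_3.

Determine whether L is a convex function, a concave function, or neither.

L is quadratic, so its Hessian is the constant matrix H = [[0, -4, -2], [-4, 4, 6], [-2, 6, 6]].
Leading principal minors: 0, -16, -16.
Neither pattern holds ⇒ H is indefinite ⇒ neither convex nor concave.

neither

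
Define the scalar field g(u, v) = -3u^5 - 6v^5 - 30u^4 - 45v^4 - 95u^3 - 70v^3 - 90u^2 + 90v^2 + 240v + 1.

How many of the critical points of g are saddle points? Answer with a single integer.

8

g separates as a function of u plus a function of v, so ∇g=0 decouples.
∂g/∂u = -15u(u + 1)(u + 3)(u + 4) = 0 at u ∈ {-4, -3, -1, 0}; ∂g/∂v = -30(v - 1)(v + 1)(v + 2)(v + 4) = 0 at v ∈ {-4, -2, -1, 1}.
The Hessian is diagonal: diag(g_uu, g_vv). Second derivatives: g_uu(-4)=180, g_uu(-3)=-90, g_uu(-1)=90, g_uu(0)=-180; g_vv(-4)=900, g_vv(-2)=-180, g_vv(-1)=180, g_vv(1)=-900.
Saddle points occur where the two diagonal entries have opposite signs: (-4, -2), (-4, 1), (-3, -4), (-3, -1), (-1, -2), (-1, 1), (0, -4), (0, -1). Count: 8.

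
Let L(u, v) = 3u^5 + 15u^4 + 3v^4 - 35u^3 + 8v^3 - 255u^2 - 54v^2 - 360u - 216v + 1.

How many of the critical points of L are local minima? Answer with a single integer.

L separates as a function of u plus a function of v, so ∇L=0 decouples.
∂L/∂u = 15(u - 3)(u + 1)(u + 2)(u + 4) = 0 at u ∈ {-4, -2, -1, 3}; ∂L/∂v = 12(v - 3)(v + 2)(v + 3) = 0 at v ∈ {-3, -2, 3}.
The Hessian is diagonal: diag(L_uu, L_vv). Second derivatives: L_uu(-4)=-630, L_uu(-2)=150, L_uu(-1)=-180, L_uu(3)=2100; L_vv(-3)=72, L_vv(-2)=-60, L_vv(3)=360.
Local minima occur where both diagonal entries positive: (-2, -3), (-2, 3), (3, -3), (3, 3). Count: 4.

4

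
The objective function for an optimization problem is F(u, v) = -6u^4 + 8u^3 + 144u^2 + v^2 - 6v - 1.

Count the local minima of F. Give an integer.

1

F separates as a function of u plus a function of v, so ∇F=0 decouples.
∂F/∂u = -24u(u - 4)(u + 3) = 0 at u ∈ {-3, 0, 4}; ∂F/∂v = 2(v - 3) = 0 at v ∈ {3}.
The Hessian is diagonal: diag(F_uu, F_vv). Second derivatives: F_uu(-3)=-504, F_uu(0)=288, F_uu(4)=-672; F_vv(3)=2.
Local minima occur where both diagonal entries positive: (0, 3). Count: 1.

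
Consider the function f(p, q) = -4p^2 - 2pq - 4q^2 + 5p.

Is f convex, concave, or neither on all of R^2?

concave

f is quadratic, so its Hessian is the constant matrix H = [[-8, -2], [-2, -8]].
det(H) = 60, tr(H) = -16.
det(H) > 0 and tr(H) < 0, so H is negative definite everywhere: concave.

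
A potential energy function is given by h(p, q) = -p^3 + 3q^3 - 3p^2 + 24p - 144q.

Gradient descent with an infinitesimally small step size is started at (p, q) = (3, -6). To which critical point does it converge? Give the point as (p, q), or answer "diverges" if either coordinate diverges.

diverges

h is separable, so gradient descent decouples: p follows -∂h/∂p, q follows -∂h/∂q.
∂h/∂p = -3(p - 2)(p + 4); at p=3 this is -21, so p increases.
∂h/∂q = 9(q - 4)(q + 4); at q=-6 this is 180, so q decreases.
The p-coordinate has no critical point in that direction and runs off to infinity.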